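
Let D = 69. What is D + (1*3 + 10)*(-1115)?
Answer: -14426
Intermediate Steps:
D + (1*3 + 10)*(-1115) = 69 + (1*3 + 10)*(-1115) = 69 + (3 + 10)*(-1115) = 69 + 13*(-1115) = 69 - 14495 = -14426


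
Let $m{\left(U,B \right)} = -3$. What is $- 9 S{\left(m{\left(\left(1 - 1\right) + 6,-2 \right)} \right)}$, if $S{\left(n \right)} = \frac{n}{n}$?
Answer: $-9$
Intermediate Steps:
$S{\left(n \right)} = 1$
$- 9 S{\left(m{\left(\left(1 - 1\right) + 6,-2 \right)} \right)} = \left(-9\right) 1 = -9$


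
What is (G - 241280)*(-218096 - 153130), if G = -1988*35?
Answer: 115399314360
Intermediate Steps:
G = -69580
(G - 241280)*(-218096 - 153130) = (-69580 - 241280)*(-218096 - 153130) = -310860*(-371226) = 115399314360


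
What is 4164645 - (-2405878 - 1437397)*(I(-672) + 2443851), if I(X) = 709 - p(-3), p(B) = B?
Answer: 9395132028470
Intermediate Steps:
I(X) = 712 (I(X) = 709 - 1*(-3) = 709 + 3 = 712)
4164645 - (-2405878 - 1437397)*(I(-672) + 2443851) = 4164645 - (-2405878 - 1437397)*(712 + 2443851) = 4164645 - (-3843275)*2444563 = 4164645 - 1*(-9395127863825) = 4164645 + 9395127863825 = 9395132028470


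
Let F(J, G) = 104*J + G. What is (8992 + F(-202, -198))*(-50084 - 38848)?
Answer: 1086215448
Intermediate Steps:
F(J, G) = G + 104*J
(8992 + F(-202, -198))*(-50084 - 38848) = (8992 + (-198 + 104*(-202)))*(-50084 - 38848) = (8992 + (-198 - 21008))*(-88932) = (8992 - 21206)*(-88932) = -12214*(-88932) = 1086215448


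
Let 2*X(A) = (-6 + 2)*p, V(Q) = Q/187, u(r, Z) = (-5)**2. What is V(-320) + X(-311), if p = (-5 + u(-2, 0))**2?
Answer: -149920/187 ≈ -801.71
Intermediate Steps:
u(r, Z) = 25
p = 400 (p = (-5 + 25)**2 = 20**2 = 400)
V(Q) = Q/187 (V(Q) = Q*(1/187) = Q/187)
X(A) = -800 (X(A) = ((-6 + 2)*400)/2 = (-4*400)/2 = (1/2)*(-1600) = -800)
V(-320) + X(-311) = (1/187)*(-320) - 800 = -320/187 - 800 = -149920/187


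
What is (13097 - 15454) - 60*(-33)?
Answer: -377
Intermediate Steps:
(13097 - 15454) - 60*(-33) = -2357 - 1*(-1980) = -2357 + 1980 = -377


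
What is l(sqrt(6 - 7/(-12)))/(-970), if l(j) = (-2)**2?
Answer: -2/485 ≈ -0.0041237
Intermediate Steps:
l(j) = 4
l(sqrt(6 - 7/(-12)))/(-970) = 4/(-970) = 4*(-1/970) = -2/485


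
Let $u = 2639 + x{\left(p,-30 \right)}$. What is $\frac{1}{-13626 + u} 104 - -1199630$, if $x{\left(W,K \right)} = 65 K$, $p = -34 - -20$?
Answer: $\frac{15519613206}{12937} \approx 1.1996 \cdot 10^{6}$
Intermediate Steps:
$p = -14$ ($p = -34 + 20 = -14$)
$u = 689$ ($u = 2639 + 65 \left(-30\right) = 2639 - 1950 = 689$)
$\frac{1}{-13626 + u} 104 - -1199630 = \frac{1}{-13626 + 689} \cdot 104 - -1199630 = \frac{1}{-12937} \cdot 104 + 1199630 = \left(- \frac{1}{12937}\right) 104 + 1199630 = - \frac{104}{12937} + 1199630 = \frac{15519613206}{12937}$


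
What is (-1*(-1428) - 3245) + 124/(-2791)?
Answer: -5071371/2791 ≈ -1817.0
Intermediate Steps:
(-1*(-1428) - 3245) + 124/(-2791) = (1428 - 3245) + 124*(-1/2791) = -1817 - 124/2791 = -5071371/2791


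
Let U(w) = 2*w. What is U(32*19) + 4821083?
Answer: 4822299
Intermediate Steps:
U(32*19) + 4821083 = 2*(32*19) + 4821083 = 2*608 + 4821083 = 1216 + 4821083 = 4822299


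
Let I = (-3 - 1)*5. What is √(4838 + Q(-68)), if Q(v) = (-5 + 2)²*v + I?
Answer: √4206 ≈ 64.854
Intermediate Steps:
I = -20 (I = -4*5 = -20)
Q(v) = -20 + 9*v (Q(v) = (-5 + 2)²*v - 20 = (-3)²*v - 20 = 9*v - 20 = -20 + 9*v)
√(4838 + Q(-68)) = √(4838 + (-20 + 9*(-68))) = √(4838 + (-20 - 612)) = √(4838 - 632) = √4206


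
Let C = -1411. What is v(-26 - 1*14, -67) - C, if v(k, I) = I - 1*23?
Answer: 1321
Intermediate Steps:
v(k, I) = -23 + I (v(k, I) = I - 23 = -23 + I)
v(-26 - 1*14, -67) - C = (-23 - 67) - 1*(-1411) = -90 + 1411 = 1321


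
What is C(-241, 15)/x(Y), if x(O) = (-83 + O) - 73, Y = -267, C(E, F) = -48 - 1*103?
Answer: 151/423 ≈ 0.35697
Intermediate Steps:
C(E, F) = -151 (C(E, F) = -48 - 103 = -151)
x(O) = -156 + O
C(-241, 15)/x(Y) = -151/(-156 - 267) = -151/(-423) = -151*(-1/423) = 151/423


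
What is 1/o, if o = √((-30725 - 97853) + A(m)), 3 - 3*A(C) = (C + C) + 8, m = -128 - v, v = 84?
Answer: -I*√1155945/385315 ≈ -0.0027903*I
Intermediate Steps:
m = -212 (m = -128 - 1*84 = -128 - 84 = -212)
A(C) = -5/3 - 2*C/3 (A(C) = 1 - ((C + C) + 8)/3 = 1 - (2*C + 8)/3 = 1 - (8 + 2*C)/3 = 1 + (-8/3 - 2*C/3) = -5/3 - 2*C/3)
o = I*√1155945/3 (o = √((-30725 - 97853) + (-5/3 - ⅔*(-212))) = √(-128578 + (-5/3 + 424/3)) = √(-128578 + 419/3) = √(-385315/3) = I*√1155945/3 ≈ 358.38*I)
1/o = 1/(I*√1155945/3) = -I*√1155945/385315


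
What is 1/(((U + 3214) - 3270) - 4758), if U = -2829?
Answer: -1/7643 ≈ -0.00013084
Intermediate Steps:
1/(((U + 3214) - 3270) - 4758) = 1/(((-2829 + 3214) - 3270) - 4758) = 1/((385 - 3270) - 4758) = 1/(-2885 - 4758) = 1/(-7643) = -1/7643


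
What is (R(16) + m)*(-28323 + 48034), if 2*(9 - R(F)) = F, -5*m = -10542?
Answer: 207891917/5 ≈ 4.1578e+7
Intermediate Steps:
m = 10542/5 (m = -⅕*(-10542) = 10542/5 ≈ 2108.4)
R(F) = 9 - F/2
(R(16) + m)*(-28323 + 48034) = ((9 - ½*16) + 10542/5)*(-28323 + 48034) = ((9 - 8) + 10542/5)*19711 = (1 + 10542/5)*19711 = (10547/5)*19711 = 207891917/5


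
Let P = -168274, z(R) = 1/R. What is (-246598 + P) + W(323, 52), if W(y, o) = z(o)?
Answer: -21573343/52 ≈ -4.1487e+5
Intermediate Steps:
W(y, o) = 1/o
(-246598 + P) + W(323, 52) = (-246598 - 168274) + 1/52 = -414872 + 1/52 = -21573343/52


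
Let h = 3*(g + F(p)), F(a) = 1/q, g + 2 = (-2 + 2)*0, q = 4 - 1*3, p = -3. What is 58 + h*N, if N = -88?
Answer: 322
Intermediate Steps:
q = 1 (q = 4 - 3 = 1)
g = -2 (g = -2 + (-2 + 2)*0 = -2 + 0*0 = -2 + 0 = -2)
F(a) = 1 (F(a) = 1/1 = 1*1 = 1)
h = -3 (h = 3*(-2 + 1) = 3*(-1) = -3)
58 + h*N = 58 - 3*(-88) = 58 + 264 = 322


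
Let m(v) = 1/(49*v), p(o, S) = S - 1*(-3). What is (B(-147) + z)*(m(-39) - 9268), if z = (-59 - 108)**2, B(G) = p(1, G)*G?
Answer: -868855836493/1911 ≈ -4.5466e+8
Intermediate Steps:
p(o, S) = 3 + S (p(o, S) = S + 3 = 3 + S)
m(v) = 1/(49*v)
B(G) = G*(3 + G) (B(G) = (3 + G)*G = G*(3 + G))
z = 27889 (z = (-167)**2 = 27889)
(B(-147) + z)*(m(-39) - 9268) = (-147*(3 - 147) + 27889)*((1/49)/(-39) - 9268) = (-147*(-144) + 27889)*((1/49)*(-1/39) - 9268) = (21168 + 27889)*(-1/1911 - 9268) = 49057*(-17711149/1911) = -868855836493/1911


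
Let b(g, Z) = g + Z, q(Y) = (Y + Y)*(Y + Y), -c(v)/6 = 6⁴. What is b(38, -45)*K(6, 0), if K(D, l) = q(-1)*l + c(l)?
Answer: 54432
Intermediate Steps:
c(v) = -7776 (c(v) = -6*6⁴ = -6*1296 = -7776)
q(Y) = 4*Y² (q(Y) = (2*Y)*(2*Y) = 4*Y²)
K(D, l) = -7776 + 4*l (K(D, l) = (4*(-1)²)*l - 7776 = (4*1)*l - 7776 = 4*l - 7776 = -7776 + 4*l)
b(g, Z) = Z + g
b(38, -45)*K(6, 0) = (-45 + 38)*(-7776 + 4*0) = -7*(-7776 + 0) = -7*(-7776) = 54432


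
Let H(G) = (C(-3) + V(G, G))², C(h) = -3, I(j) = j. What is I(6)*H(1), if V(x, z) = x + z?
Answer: 6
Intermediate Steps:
H(G) = (-3 + 2*G)² (H(G) = (-3 + (G + G))² = (-3 + 2*G)²)
I(6)*H(1) = 6*(-3 + 2*1)² = 6*(-3 + 2)² = 6*(-1)² = 6*1 = 6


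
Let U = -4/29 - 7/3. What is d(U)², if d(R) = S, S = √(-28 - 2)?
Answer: -30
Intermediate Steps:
S = I*√30 (S = √(-30) = I*√30 ≈ 5.4772*I)
U = -215/87 (U = -4*1/29 - 7*⅓ = -4/29 - 7/3 = -215/87 ≈ -2.4713)
d(R) = I*√30
d(U)² = (I*√30)² = -30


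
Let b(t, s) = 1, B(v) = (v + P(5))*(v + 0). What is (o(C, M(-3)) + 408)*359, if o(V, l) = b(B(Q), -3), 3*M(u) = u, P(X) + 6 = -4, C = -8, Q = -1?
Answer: 146831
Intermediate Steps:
P(X) = -10 (P(X) = -6 - 4 = -10)
M(u) = u/3
B(v) = v*(-10 + v) (B(v) = (v - 10)*(v + 0) = (-10 + v)*v = v*(-10 + v))
o(V, l) = 1
(o(C, M(-3)) + 408)*359 = (1 + 408)*359 = 409*359 = 146831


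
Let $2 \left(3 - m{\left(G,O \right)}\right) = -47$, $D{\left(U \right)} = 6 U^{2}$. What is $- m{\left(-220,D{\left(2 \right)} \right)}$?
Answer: $- \frac{53}{2} \approx -26.5$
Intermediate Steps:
$m{\left(G,O \right)} = \frac{53}{2}$ ($m{\left(G,O \right)} = 3 - - \frac{47}{2} = 3 + \frac{47}{2} = \frac{53}{2}$)
$- m{\left(-220,D{\left(2 \right)} \right)} = \left(-1\right) \frac{53}{2} = - \frac{53}{2}$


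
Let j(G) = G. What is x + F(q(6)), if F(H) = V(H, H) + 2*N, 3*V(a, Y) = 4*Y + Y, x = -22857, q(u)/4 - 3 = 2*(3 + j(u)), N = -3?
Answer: -22723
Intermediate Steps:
q(u) = 36 + 8*u (q(u) = 12 + 4*(2*(3 + u)) = 12 + 4*(6 + 2*u) = 12 + (24 + 8*u) = 36 + 8*u)
V(a, Y) = 5*Y/3 (V(a, Y) = (4*Y + Y)/3 = (5*Y)/3 = 5*Y/3)
F(H) = -6 + 5*H/3 (F(H) = 5*H/3 + 2*(-3) = 5*H/3 - 6 = -6 + 5*H/3)
x + F(q(6)) = -22857 + (-6 + 5*(36 + 8*6)/3) = -22857 + (-6 + 5*(36 + 48)/3) = -22857 + (-6 + (5/3)*84) = -22857 + (-6 + 140) = -22857 + 134 = -22723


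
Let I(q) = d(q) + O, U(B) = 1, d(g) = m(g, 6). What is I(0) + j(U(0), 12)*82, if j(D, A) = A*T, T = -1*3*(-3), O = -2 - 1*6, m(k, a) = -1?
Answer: 8847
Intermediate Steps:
d(g) = -1
O = -8 (O = -2 - 6 = -8)
I(q) = -9 (I(q) = -1 - 8 = -9)
T = 9 (T = -3*(-3) = 9)
j(D, A) = 9*A (j(D, A) = A*9 = 9*A)
I(0) + j(U(0), 12)*82 = -9 + (9*12)*82 = -9 + 108*82 = -9 + 8856 = 8847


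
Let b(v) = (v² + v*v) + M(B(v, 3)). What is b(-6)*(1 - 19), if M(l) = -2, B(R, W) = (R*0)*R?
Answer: -1260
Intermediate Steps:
B(R, W) = 0 (B(R, W) = 0*R = 0)
b(v) = -2 + 2*v² (b(v) = (v² + v*v) - 2 = (v² + v²) - 2 = 2*v² - 2 = -2 + 2*v²)
b(-6)*(1 - 19) = (-2 + 2*(-6)²)*(1 - 19) = (-2 + 2*36)*(-18) = (-2 + 72)*(-18) = 70*(-18) = -1260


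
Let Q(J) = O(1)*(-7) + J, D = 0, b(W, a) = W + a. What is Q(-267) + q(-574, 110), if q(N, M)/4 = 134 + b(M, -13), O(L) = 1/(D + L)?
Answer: 650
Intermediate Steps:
O(L) = 1/L (O(L) = 1/(0 + L) = 1/L)
q(N, M) = 484 + 4*M (q(N, M) = 4*(134 + (M - 13)) = 4*(134 + (-13 + M)) = 4*(121 + M) = 484 + 4*M)
Q(J) = -7 + J (Q(J) = -7/1 + J = 1*(-7) + J = -7 + J)
Q(-267) + q(-574, 110) = (-7 - 267) + (484 + 4*110) = -274 + (484 + 440) = -274 + 924 = 650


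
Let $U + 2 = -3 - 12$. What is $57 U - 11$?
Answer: $-980$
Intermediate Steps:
$U = -17$ ($U = -2 - 15 = -17$)
$57 U - 11 = 57 \left(-17\right) - 11 = -969 - 11 = -980$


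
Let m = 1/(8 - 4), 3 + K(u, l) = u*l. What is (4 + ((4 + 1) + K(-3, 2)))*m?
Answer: 0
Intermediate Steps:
K(u, l) = -3 + l*u (K(u, l) = -3 + u*l = -3 + l*u)
m = 1/4 ≈ 0.25000
(4 + ((4 + 1) + K(-3, 2)))*m = (4 + ((4 + 1) + (-3 + 2*(-3))))*(1/4) = (4 + (5 + (-3 - 6)))*(1/4) = (4 + (5 - 9))*(1/4) = (4 - 4)*(1/4) = 0*(1/4) = 0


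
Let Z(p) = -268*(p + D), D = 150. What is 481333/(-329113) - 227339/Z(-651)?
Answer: -139447839551/44189344284 ≈ -3.1557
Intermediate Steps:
Z(p) = -40200 - 268*p (Z(p) = -268*(p + 150) = -268*(150 + p) = -40200 - 268*p)
481333/(-329113) - 227339/Z(-651) = 481333/(-329113) - 227339/(-40200 - 268*(-651)) = 481333*(-1/329113) - 227339/(-40200 + 174468) = -481333/329113 - 227339/134268 = -139447839551/44189344284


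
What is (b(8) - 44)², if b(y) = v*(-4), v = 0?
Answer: 1936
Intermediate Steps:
b(y) = 0 (b(y) = 0*(-4) = 0)
(b(8) - 44)² = (0 - 44)² = (-44)² = 1936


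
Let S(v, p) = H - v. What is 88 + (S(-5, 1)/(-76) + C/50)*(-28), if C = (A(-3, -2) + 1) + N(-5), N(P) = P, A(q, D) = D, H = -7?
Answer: 43046/475 ≈ 90.623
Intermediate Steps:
S(v, p) = -7 - v
C = -6 (C = (-2 + 1) - 5 = -1 - 5 = -6)
88 + (S(-5, 1)/(-76) + C/50)*(-28) = 88 + ((-7 - 1*(-5))/(-76) - 6/50)*(-28) = 88 + ((-7 + 5)*(-1/76) - 6*1/50)*(-28) = 88 + (-2*(-1/76) - 3/25)*(-28) = 88 + (1/38 - 3/25)*(-28) = 88 - 89/950*(-28) = 88 + 1246/475 = 43046/475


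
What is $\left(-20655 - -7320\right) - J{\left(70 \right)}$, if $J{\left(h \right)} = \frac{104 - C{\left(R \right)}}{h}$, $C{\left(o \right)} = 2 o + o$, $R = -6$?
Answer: $- \frac{466786}{35} \approx -13337.0$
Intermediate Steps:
$C{\left(o \right)} = 3 o$
$J{\left(h \right)} = \frac{122}{h}$ ($J{\left(h \right)} = \frac{104 - 3 \left(-6\right)}{h} = \frac{104 - -18}{h} = \frac{104 + 18}{h} = \frac{122}{h}$)
$\left(-20655 - -7320\right) - J{\left(70 \right)} = \left(-20655 - -7320\right) - \frac{122}{70} = \left(-20655 + 7320\right) - 122 \cdot \frac{1}{70} = -13335 - \frac{61}{35} = - \frac{466786}{35}$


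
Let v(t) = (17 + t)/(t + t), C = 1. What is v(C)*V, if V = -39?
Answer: -351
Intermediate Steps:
v(t) = (17 + t)/(2*t) (v(t) = (17 + t)/((2*t)) = (17 + t)*(1/(2*t)) = (17 + t)/(2*t))
v(C)*V = ((½)*(17 + 1)/1)*(-39) = ((½)*1*18)*(-39) = 9*(-39) = -351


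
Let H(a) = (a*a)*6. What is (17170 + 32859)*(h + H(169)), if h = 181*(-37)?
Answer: 8238225401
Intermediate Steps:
h = -6697
H(a) = 6*a² (H(a) = a²*6 = 6*a²)
(17170 + 32859)*(h + H(169)) = (17170 + 32859)*(-6697 + 6*169²) = 50029*(-6697 + 6*28561) = 50029*(-6697 + 171366) = 50029*164669 = 8238225401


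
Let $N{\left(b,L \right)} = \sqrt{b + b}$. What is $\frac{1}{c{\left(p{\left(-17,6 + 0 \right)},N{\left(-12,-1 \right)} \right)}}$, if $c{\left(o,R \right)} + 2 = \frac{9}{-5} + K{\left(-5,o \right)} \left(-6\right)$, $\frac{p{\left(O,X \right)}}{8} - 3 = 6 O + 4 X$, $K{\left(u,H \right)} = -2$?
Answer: $\frac{5}{41} \approx 0.12195$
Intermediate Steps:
$N{\left(b,L \right)} = \sqrt{2} \sqrt{b}$ ($N{\left(b,L \right)} = \sqrt{2 b} = \sqrt{2} \sqrt{b}$)
$p{\left(O,X \right)} = 24 + 32 X + 48 O$ ($p{\left(O,X \right)} = 24 + 8 \left(6 O + 4 X\right) = 24 + 8 \left(4 X + 6 O\right) = 24 + \left(32 X + 48 O\right) = 24 + 32 X + 48 O$)
$c{\left(o,R \right)} = \frac{41}{5}$ ($c{\left(o,R \right)} = -2 + \left(\frac{9}{-5} - -12\right) = -2 + \left(9 \left(- \frac{1}{5}\right) + 12\right) = -2 + \left(- \frac{9}{5} + 12\right) = -2 + \frac{51}{5} = \frac{41}{5}$)
$\frac{1}{c{\left(p{\left(-17,6 + 0 \right)},N{\left(-12,-1 \right)} \right)}} = \frac{1}{\frac{41}{5}} = \frac{5}{41}$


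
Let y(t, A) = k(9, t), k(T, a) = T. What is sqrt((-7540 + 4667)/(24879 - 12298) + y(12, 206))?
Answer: 2*sqrt(347097209)/12581 ≈ 2.9617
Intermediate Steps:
y(t, A) = 9
sqrt((-7540 + 4667)/(24879 - 12298) + y(12, 206)) = sqrt((-7540 + 4667)/(24879 - 12298) + 9) = sqrt(-2873/12581 + 9) = sqrt(110356/12581) = 2*sqrt(347097209)/12581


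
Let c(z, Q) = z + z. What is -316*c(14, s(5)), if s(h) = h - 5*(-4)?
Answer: -8848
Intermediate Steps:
s(h) = 20 + h (s(h) = h + 20 = 20 + h)
c(z, Q) = 2*z
-316*c(14, s(5)) = -632*14 = -316*28 = -8848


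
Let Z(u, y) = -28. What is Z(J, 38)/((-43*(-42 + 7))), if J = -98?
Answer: -4/215 ≈ -0.018605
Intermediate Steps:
Z(J, 38)/((-43*(-42 + 7))) = -28*(-1/(43*(-42 + 7))) = -28/((-43*(-35))) = -28/1505 = -28*1/1505 = -4/215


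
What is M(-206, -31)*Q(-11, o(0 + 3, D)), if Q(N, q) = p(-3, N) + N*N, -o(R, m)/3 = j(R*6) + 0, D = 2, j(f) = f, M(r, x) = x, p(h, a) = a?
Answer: -3410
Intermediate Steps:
o(R, m) = -18*R (o(R, m) = -3*(R*6 + 0) = -3*(6*R + 0) = -18*R)
Q(N, q) = N + N² (Q(N, q) = N + N*N = N + N²)
M(-206, -31)*Q(-11, o(0 + 3, D)) = -(-341)*(1 - 11) = -(-341)*(-10) = -31*110 = -3410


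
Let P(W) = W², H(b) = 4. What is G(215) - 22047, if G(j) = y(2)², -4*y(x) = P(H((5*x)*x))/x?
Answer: -22043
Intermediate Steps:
y(x) = -4/x (y(x) = -4²/(4*x) = -4/x)
G(j) = 4 (G(j) = (-4/2)² = (-4*½)² = (-2)² = 4)
G(215) - 22047 = 4 - 22047 = -22043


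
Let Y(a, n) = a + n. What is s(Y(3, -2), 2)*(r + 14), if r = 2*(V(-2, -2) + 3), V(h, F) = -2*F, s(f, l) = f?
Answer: 28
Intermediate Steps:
r = 14 (r = 2*(-2*(-2) + 3) = 2*(4 + 3) = 2*7 = 14)
s(Y(3, -2), 2)*(r + 14) = (3 - 2)*(14 + 14) = 1*28 = 28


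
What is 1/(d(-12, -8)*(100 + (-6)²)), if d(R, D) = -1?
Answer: -1/136 ≈ -0.0073529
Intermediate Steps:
1/(d(-12, -8)*(100 + (-6)²)) = 1/(-(100 + (-6)²)) = 1/(-(100 + 36)) = 1/(-1*136) = 1/(-136) = -1/136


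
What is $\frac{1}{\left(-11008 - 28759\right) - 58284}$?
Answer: $- \frac{1}{98051} \approx -1.0199 \cdot 10^{-5}$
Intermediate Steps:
$\frac{1}{\left(-11008 - 28759\right) - 58284} = \frac{1}{-39767 - 58284} = \frac{1}{-98051} = - \frac{1}{98051}$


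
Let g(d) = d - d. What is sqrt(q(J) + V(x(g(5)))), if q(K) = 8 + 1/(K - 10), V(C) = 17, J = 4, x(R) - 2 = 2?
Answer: sqrt(894)/6 ≈ 4.9833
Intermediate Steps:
g(d) = 0
x(R) = 4 (x(R) = 2 + 2 = 4)
q(K) = 8 + 1/(-10 + K)
sqrt(q(J) + V(x(g(5)))) = sqrt((-79 + 8*4)/(-10 + 4) + 17) = sqrt((-79 + 32)/(-6) + 17) = sqrt(-1/6*(-47) + 17) = sqrt(47/6 + 17) = sqrt(149/6) = sqrt(894)/6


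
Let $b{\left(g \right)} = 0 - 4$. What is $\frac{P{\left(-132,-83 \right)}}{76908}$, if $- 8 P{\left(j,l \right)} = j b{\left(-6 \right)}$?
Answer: $- \frac{11}{12818} \approx -0.00085817$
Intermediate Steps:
$b{\left(g \right)} = -4$ ($b{\left(g \right)} = 0 - 4 = -4$)
$P{\left(j,l \right)} = \frac{j}{2}$ ($P{\left(j,l \right)} = - \frac{j \left(-4\right)}{8} = - \frac{\left(-4\right) j}{8} = \frac{j}{2}$)
$\frac{P{\left(-132,-83 \right)}}{76908} = \frac{\frac{1}{2} \left(-132\right)}{76908} = \left(-66\right) \frac{1}{76908} = - \frac{11}{12818}$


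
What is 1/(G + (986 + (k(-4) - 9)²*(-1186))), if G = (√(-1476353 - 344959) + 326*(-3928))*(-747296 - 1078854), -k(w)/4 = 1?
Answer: 292304500969/683536129513219701151688 + 2739225*I*√3162/341768064756609850575844 ≈ 4.2764e-13 + 4.5069e-16*I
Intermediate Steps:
k(w) = -4 (k(w) = -4*1 = -4)
G = 2338436207200 - 43827600*I*√3162 (G = (√(-1821312) - 1280528)*(-1826150) = (24*I*√3162 - 1280528)*(-1826150) = (-1280528 + 24*I*√3162)*(-1826150) = 2338436207200 - 43827600*I*√3162 ≈ 2.3384e+12 - 2.4645e+9*I)
1/(G + (986 + (k(-4) - 9)²*(-1186))) = 1/((2338436207200 - 43827600*I*√3162) + (986 + (-4 - 9)²*(-1186))) = 1/((2338436207200 - 43827600*I*√3162) + (986 + (-13)²*(-1186))) = 1/((2338436207200 - 43827600*I*√3162) + (986 + 169*(-1186))) = 1/((2338436207200 - 43827600*I*√3162) + (986 - 200434)) = 1/((2338436207200 - 43827600*I*√3162) - 199448) = 1/(2338436007752 - 43827600*I*√3162)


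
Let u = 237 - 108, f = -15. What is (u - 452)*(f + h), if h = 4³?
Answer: -15827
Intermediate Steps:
h = 64
u = 129
(u - 452)*(f + h) = (129 - 452)*(-15 + 64) = -323*49 = -15827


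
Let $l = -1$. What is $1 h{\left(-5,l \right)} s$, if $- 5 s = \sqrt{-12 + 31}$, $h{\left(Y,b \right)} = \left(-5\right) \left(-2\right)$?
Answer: $- 2 \sqrt{19} \approx -8.7178$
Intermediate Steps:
$h{\left(Y,b \right)} = 10$
$s = - \frac{\sqrt{19}}{5}$ ($s = - \frac{\sqrt{-12 + 31}}{5} = - \frac{\sqrt{19}}{5} \approx -0.87178$)
$1 h{\left(-5,l \right)} s = 1 \cdot 10 \left(- \frac{\sqrt{19}}{5}\right) = 10 \left(- \frac{\sqrt{19}}{5}\right) = - 2 \sqrt{19}$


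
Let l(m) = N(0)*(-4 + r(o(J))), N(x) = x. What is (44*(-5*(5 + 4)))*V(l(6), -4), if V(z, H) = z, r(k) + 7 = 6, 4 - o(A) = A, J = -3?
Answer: 0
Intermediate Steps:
o(A) = 4 - A
r(k) = -1 (r(k) = -7 + 6 = -1)
l(m) = 0 (l(m) = 0*(-4 - 1) = 0*(-5) = 0)
(44*(-5*(5 + 4)))*V(l(6), -4) = (44*(-5*(5 + 4)))*0 = (44*(-5*9))*0 = (44*(-45))*0 = -1980*0 = 0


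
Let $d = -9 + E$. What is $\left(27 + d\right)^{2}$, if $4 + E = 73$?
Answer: $7569$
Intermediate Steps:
$E = 69$ ($E = -4 + 73 = 69$)
$d = 60$ ($d = -9 + 69 = 60$)
$\left(27 + d\right)^{2} = \left(27 + 60\right)^{2} = 87^{2} = 7569$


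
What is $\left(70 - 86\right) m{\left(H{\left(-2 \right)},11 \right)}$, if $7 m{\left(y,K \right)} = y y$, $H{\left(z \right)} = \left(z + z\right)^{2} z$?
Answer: $- \frac{16384}{7} \approx -2340.6$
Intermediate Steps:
$H{\left(z \right)} = 4 z^{3}$ ($H{\left(z \right)} = \left(2 z\right)^{2} z = 4 z^{2} z = 4 z^{3}$)
$m{\left(y,K \right)} = \frac{y^{2}}{7}$ ($m{\left(y,K \right)} = \frac{y y}{7} = \frac{y^{2}}{7}$)
$\left(70 - 86\right) m{\left(H{\left(-2 \right)},11 \right)} = \left(70 - 86\right) \frac{\left(4 \left(-2\right)^{3}\right)^{2}}{7} = - 16 \frac{\left(4 \left(-8\right)\right)^{2}}{7} = - 16 \frac{\left(-32\right)^{2}}{7} = - 16 \cdot \frac{1}{7} \cdot 1024 = \left(-16\right) \frac{1024}{7} = - \frac{16384}{7}$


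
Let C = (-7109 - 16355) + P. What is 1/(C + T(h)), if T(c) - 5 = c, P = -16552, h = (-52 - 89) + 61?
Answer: -1/40091 ≈ -2.4943e-5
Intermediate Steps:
h = -80 (h = -141 + 61 = -80)
C = -40016 (C = (-7109 - 16355) - 16552 = -23464 - 16552 = -40016)
T(c) = 5 + c
1/(C + T(h)) = 1/(-40016 + (5 - 80)) = 1/(-40016 - 75) = 1/(-40091) = -1/40091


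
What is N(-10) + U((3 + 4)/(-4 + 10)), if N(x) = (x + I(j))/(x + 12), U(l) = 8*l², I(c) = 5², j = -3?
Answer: 331/18 ≈ 18.389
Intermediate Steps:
I(c) = 25
N(x) = (25 + x)/(12 + x) (N(x) = (x + 25)/(x + 12) = (25 + x)/(12 + x))
N(-10) + U((3 + 4)/(-4 + 10)) = (25 - 10)/(12 - 10) + 8*((3 + 4)/(-4 + 10))² = 15/2 + 8*(7/6)² = 15/2 + 8*(49/36) = 15/2 + 98/9 = 331/18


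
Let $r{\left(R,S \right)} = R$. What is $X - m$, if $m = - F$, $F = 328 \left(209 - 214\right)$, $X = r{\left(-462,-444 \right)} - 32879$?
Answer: $-34981$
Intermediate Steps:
$X = -33341$ ($X = -462 - 32879 = -33341$)
$F = -1640$ ($F = 328 \left(-5\right) = -1640$)
$m = 1640$ ($m = \left(-1\right) \left(-1640\right) = 1640$)
$X - m = -33341 - 1640 = -34981$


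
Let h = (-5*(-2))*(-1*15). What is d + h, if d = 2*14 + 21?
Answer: -101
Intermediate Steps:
d = 49 (d = 28 + 21 = 49)
h = -150 (h = 10*(-15) = -150)
d + h = 49 - 150 = -101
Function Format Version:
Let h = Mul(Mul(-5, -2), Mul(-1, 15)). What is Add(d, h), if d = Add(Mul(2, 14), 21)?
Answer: -101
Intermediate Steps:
d = 49 (d = Add(28, 21) = 49)
h = -150 (h = Mul(10, -15) = -150)
Add(d, h) = Add(49, -150) = -101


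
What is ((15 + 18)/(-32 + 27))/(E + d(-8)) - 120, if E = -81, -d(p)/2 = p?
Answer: -38967/325 ≈ -119.90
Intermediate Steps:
d(p) = -2*p
((15 + 18)/(-32 + 27))/(E + d(-8)) - 120 = ((15 + 18)/(-32 + 27))/(-81 - 2*(-8)) - 120 = (33/(-5))/(-81 + 16) - 120 = (33*(-1/5))/(-65) - 120 = -1/65*(-33/5) - 120 = 33/325 - 120 = -38967/325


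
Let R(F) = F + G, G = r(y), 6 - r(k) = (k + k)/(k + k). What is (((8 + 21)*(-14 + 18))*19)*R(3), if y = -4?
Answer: 17632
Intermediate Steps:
r(k) = 5 (r(k) = 6 - (k + k)/(k + k) = 6 - 2*k/(2*k) = 6 - 2*k*1/(2*k) = 6 - 1*1 = 6 - 1 = 5)
G = 5
R(F) = 5 + F (R(F) = F + 5 = 5 + F)
(((8 + 21)*(-14 + 18))*19)*R(3) = (((8 + 21)*(-14 + 18))*19)*(5 + 3) = ((29*4)*19)*8 = (116*19)*8 = 2204*8 = 17632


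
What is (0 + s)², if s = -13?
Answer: 169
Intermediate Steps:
(0 + s)² = (0 - 13)² = (-13)² = 169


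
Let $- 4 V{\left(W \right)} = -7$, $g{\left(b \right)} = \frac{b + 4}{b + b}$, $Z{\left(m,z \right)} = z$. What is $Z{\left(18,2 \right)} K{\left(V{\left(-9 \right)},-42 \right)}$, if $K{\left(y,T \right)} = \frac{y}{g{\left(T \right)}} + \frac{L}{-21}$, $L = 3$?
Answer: $\frac{991}{133} \approx 7.4511$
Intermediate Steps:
$g{\left(b \right)} = \frac{4 + b}{2 b}$
$V{\left(W \right)} = \frac{7}{4}$ ($V{\left(W \right)} = \left(- \frac{1}{4}\right) \left(-7\right) = \frac{7}{4}$)
$K{\left(y,T \right)} = - \frac{1}{7} + \frac{2 T y}{4 + T}$ ($K{\left(y,T \right)} = \frac{y}{\frac{1}{2} \frac{1}{T} \left(4 + T\right)} + \frac{3}{-21} = y \frac{2 T}{4 + T} + 3 \left(- \frac{1}{21}\right) = \frac{2 T y}{4 + T} - \frac{1}{7} = - \frac{1}{7} + \frac{2 T y}{4 + T}$)
$Z{\left(18,2 \right)} K{\left(V{\left(-9 \right)},-42 \right)} = 2 \frac{-4 - -42 + 14 \left(-42\right) \frac{7}{4}}{7 \left(4 - 42\right)} = 2 \frac{-4 + 42 - 1029}{7 \left(-38\right)} = 2 \cdot \frac{1}{7} \left(- \frac{1}{38}\right) \left(-991\right) = 2 \cdot \frac{991}{266} = \frac{991}{133}$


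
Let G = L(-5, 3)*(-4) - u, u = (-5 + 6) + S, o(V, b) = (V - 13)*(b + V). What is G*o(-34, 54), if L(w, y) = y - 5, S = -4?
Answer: -10340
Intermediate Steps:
o(V, b) = (-13 + V)*(V + b)
L(w, y) = -5 + y
u = -3 (u = (-5 + 6) - 4 = 1 - 4 = -3)
G = 11 (G = (-5 + 3)*(-4) - 1*(-3) = -2*(-4) + 3 = 8 + 3 = 11)
G*o(-34, 54) = 11*((-34)**2 - 13*(-34) - 13*54 - 34*54) = 11*(1156 + 442 - 702 - 1836) = 11*(-940) = -10340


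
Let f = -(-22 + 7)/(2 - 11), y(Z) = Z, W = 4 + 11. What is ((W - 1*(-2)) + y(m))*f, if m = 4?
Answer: -35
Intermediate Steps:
W = 15
f = -5/3 (f = -(-15)/(-9) = -(-15)*(-1)/9 = -1*5/3 = -5/3 ≈ -1.6667)
((W - 1*(-2)) + y(m))*f = ((15 - 1*(-2)) + 4)*(-5/3) = ((15 + 2) + 4)*(-5/3) = (17 + 4)*(-5/3) = 21*(-5/3) = -35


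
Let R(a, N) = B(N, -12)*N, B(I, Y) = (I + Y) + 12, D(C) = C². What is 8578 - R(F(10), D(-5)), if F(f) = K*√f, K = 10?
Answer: 7953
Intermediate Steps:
F(f) = 10*√f
B(I, Y) = 12 + I + Y
R(a, N) = N² (R(a, N) = (12 + N - 12)*N = N*N = N²)
8578 - R(F(10), D(-5)) = 8578 - ((-5)²)² = 8578 - 1*25² = 8578 - 1*625 = 8578 - 625 = 7953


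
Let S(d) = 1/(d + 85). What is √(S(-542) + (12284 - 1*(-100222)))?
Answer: √23496765137/457 ≈ 335.42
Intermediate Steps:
S(d) = 1/(85 + d)
√(S(-542) + (12284 - 1*(-100222))) = √(1/(85 - 542) + (12284 - 1*(-100222))) = √(1/(-457) + (12284 + 100222)) = √(-1/457 + 112506) = √(51415241/457) = √23496765137/457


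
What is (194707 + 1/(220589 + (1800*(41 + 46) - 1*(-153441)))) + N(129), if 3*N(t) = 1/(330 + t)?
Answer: 142268026471577/730677510 ≈ 1.9471e+5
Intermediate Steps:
N(t) = 1/(3*(330 + t))
(194707 + 1/(220589 + (1800*(41 + 46) - 1*(-153441)))) + N(129) = (194707 + 1/(220589 + (1800*(41 + 46) - 1*(-153441)))) + 1/(3*(330 + 129)) = (194707 + 1/(220589 + (1800*87 + 153441))) + (1/3)/459 = (194707 + 1/(220589 + (156600 + 153441))) + (1/3)*(1/459) = (194707 + 1/(220589 + 310041)) + 1/1377 = (194707 + 1/530630) + 1/1377 = 103317375411/530630 + 1/1377 = 142268026471577/730677510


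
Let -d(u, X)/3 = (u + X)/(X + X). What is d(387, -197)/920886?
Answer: 95/60471514 ≈ 1.5710e-6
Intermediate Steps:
d(u, X) = -3*(X + u)/(2*X) (d(u, X) = -3*(u + X)/(X + X) = -3*(X + u)/(2*X))
d(387, -197)/920886 = ((3/2)*(-1*(-197) - 1*387)/(-197))/920886 = ((3/2)*(-1/197)*(197 - 387))*(1/920886) = ((3/2)*(-1/197)*(-190))*(1/920886) = (285/197)*(1/920886) = 95/60471514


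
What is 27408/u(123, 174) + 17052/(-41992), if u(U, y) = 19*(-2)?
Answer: -4963641/6878 ≈ -721.67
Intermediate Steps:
u(U, y) = -38
27408/u(123, 174) + 17052/(-41992) = 27408/(-38) + 17052/(-41992) = 27408*(-1/38) + 17052*(-1/41992) = -13704/19 - 147/362 = -4963641/6878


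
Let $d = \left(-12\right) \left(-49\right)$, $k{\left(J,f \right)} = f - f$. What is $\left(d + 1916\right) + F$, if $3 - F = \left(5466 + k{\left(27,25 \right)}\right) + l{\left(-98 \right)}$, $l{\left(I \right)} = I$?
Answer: $-2861$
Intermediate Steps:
$k{\left(J,f \right)} = 0$
$d = 588$
$F = -5365$ ($F = 3 - \left(\left(5466 + 0\right) - 98\right) = 3 - \left(5466 - 98\right) = 3 - 5368 = -5365$)
$\left(d + 1916\right) + F = \left(588 + 1916\right) - 5365 = 2504 - 5365 = -2861$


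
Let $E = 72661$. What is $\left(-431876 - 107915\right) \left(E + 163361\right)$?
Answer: $-127402551402$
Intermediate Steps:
$\left(-431876 - 107915\right) \left(E + 163361\right) = \left(-431876 - 107915\right) \left(72661 + 163361\right) = \left(-539791\right) 236022 = -127402551402$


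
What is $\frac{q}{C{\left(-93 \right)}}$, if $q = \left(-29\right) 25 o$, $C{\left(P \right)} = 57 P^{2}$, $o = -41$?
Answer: $\frac{29725}{492993} \approx 0.060295$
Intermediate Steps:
$q = 29725$ ($q = \left(-29\right) 25 \left(-41\right) = \left(-725\right) \left(-41\right) = 29725$)
$\frac{q}{C{\left(-93 \right)}} = \frac{29725}{57 \left(-93\right)^{2}} = \frac{29725}{57 \cdot 8649} = \frac{29725}{492993}$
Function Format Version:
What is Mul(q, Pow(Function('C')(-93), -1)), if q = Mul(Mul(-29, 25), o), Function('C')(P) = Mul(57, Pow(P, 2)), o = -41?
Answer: Rational(29725, 492993) ≈ 0.060295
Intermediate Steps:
q = 29725 (q = Mul(Mul(-29, 25), -41) = Mul(-725, -41) = 29725)
Mul(q, Pow(Function('C')(-93), -1)) = Mul(29725, Pow(Mul(57, Pow(-93, 2)), -1)) = Mul(29725, Pow(Mul(57, 8649), -1)) = Mul(29725, Pow(492993, -1)) = Mul(29725, Rational(1, 492993)) = Rational(29725, 492993)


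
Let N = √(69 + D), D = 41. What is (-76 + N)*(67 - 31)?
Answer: -2736 + 36*√110 ≈ -2358.4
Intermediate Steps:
N = √110 (N = √(69 + 41) = √110 ≈ 10.488)
(-76 + N)*(67 - 31) = (-76 + √110)*(67 - 31) = (-76 + √110)*36 = -2736 + 36*√110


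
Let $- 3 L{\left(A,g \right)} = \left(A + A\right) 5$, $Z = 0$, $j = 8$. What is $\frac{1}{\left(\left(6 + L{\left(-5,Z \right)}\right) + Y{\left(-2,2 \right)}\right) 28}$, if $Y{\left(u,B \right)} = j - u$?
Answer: $\frac{3}{2744} \approx 0.0010933$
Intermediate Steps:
$Y{\left(u,B \right)} = 8 - u$
$L{\left(A,g \right)} = - \frac{10 A}{3}$ ($L{\left(A,g \right)} = - \frac{\left(A + A\right) 5}{3} = - \frac{2 A 5}{3} = - \frac{10 A}{3}$)
$\frac{1}{\left(\left(6 + L{\left(-5,Z \right)}\right) + Y{\left(-2,2 \right)}\right) 28} = \frac{1}{\left(\left(6 - - \frac{50}{3}\right) + \left(8 - -2\right)\right) 28} = \frac{1}{\left(\left(6 + \frac{50}{3}\right) + \left(8 + 2\right)\right) 28} = \frac{1}{\left(\frac{68}{3} + 10\right) 28} = \frac{1}{\frac{98}{3} \cdot 28} = \frac{1}{\frac{2744}{3}} = \frac{3}{2744}$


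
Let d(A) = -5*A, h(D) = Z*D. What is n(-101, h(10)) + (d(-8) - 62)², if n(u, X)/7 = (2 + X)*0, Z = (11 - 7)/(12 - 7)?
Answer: 484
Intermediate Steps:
Z = ⅘ (Z = 4/5 = 4*(⅕) = ⅘ ≈ 0.80000)
h(D) = 4*D/5
n(u, X) = 0 (n(u, X) = 7*((2 + X)*0) = 7*0 = 0)
n(-101, h(10)) + (d(-8) - 62)² = 0 + (-5*(-8) - 62)² = 0 + (40 - 62)² = 0 + (-22)² = 0 + 484 = 484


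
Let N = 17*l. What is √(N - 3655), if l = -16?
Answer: I*√3927 ≈ 62.666*I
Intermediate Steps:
N = -272 (N = 17*(-16) = -272)
√(N - 3655) = √(-272 - 3655) = √(-3927) = I*√3927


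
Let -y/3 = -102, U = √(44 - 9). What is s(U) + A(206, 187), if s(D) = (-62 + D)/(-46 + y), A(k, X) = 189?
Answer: 24539/130 + √35/260 ≈ 188.78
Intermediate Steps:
U = √35 ≈ 5.9161
y = 306 (y = -3*(-102) = 306)
s(D) = -31/130 + D/260 (s(D) = (-62 + D)/(-46 + 306) = (-62 + D)/260 = (-62 + D)*(1/260) = -31/130 + D/260)
s(U) + A(206, 187) = (-31/130 + √35/260) + 189 = 24539/130 + √35/260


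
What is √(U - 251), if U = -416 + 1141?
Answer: √474 ≈ 21.772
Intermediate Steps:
U = 725
√(U - 251) = √(725 - 251) = √474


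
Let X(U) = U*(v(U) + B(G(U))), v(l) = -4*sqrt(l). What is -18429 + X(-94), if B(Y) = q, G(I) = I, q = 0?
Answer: -18429 + 376*I*sqrt(94) ≈ -18429.0 + 3645.5*I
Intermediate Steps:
B(Y) = 0
X(U) = -4*U**(3/2) (X(U) = U*(-4*sqrt(U) + 0) = U*(-4*sqrt(U)) = -4*U**(3/2))
-18429 + X(-94) = -18429 - (-376)*I*sqrt(94) = -18429 + 376*I*sqrt(94)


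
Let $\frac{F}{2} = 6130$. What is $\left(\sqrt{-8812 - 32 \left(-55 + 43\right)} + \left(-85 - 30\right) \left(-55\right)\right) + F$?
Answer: $18585 + 14 i \sqrt{43} \approx 18585.0 + 91.804 i$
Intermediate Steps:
$F = 12260$ ($F = 2 \cdot 6130 = 12260$)
$\left(\sqrt{-8812 - 32 \left(-55 + 43\right)} + \left(-85 - 30\right) \left(-55\right)\right) + F = \left(\sqrt{-8812 - 32 \left(-55 + 43\right)} + \left(-85 - 30\right) \left(-55\right)\right) + 12260 = \left(\sqrt{-8812 - -384} - -6325\right) + 12260 = \left(\sqrt{-8812 + 384} + 6325\right) + 12260 = \left(\sqrt{-8428} + 6325\right) + 12260 = \left(14 i \sqrt{43} + 6325\right) + 12260 = \left(6325 + 14 i \sqrt{43}\right) + 12260 = 18585 + 14 i \sqrt{43}$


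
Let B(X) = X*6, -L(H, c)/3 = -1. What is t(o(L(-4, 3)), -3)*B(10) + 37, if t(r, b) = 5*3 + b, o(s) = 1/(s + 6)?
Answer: 757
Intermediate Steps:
L(H, c) = 3 (L(H, c) = -3*(-1) = 3)
B(X) = 6*X
o(s) = 1/(6 + s)
t(r, b) = 15 + b
t(o(L(-4, 3)), -3)*B(10) + 37 = (15 - 3)*(6*10) + 37 = 12*60 + 37 = 720 + 37 = 757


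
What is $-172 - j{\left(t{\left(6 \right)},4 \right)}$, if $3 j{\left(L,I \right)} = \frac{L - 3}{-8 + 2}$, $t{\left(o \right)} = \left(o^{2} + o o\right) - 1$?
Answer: $- \frac{1514}{9} \approx -168.22$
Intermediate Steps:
$t{\left(o \right)} = -1 + 2 o^{2}$ ($t{\left(o \right)} = \left(o^{2} + o^{2}\right) - 1 = 2 o^{2} - 1 = -1 + 2 o^{2}$)
$j{\left(L,I \right)} = \frac{1}{6} - \frac{L}{18}$ ($j{\left(L,I \right)} = \frac{\left(L - 3\right) \frac{1}{-8 + 2}}{3} = \frac{\left(-3 + L\right) \frac{1}{-6}}{3} = \frac{\left(-3 + L\right) \left(- \frac{1}{6}\right)}{3} = \frac{\frac{1}{2} - \frac{L}{6}}{3} = \frac{1}{6} - \frac{L}{18}$)
$-172 - j{\left(t{\left(6 \right)},4 \right)} = -172 - \left(\frac{1}{6} - \frac{-1 + 2 \cdot 6^{2}}{18}\right) = -172 - \left(\frac{1}{6} - \frac{-1 + 2 \cdot 36}{18}\right) = -172 - \left(\frac{1}{6} - \frac{-1 + 72}{18}\right) = -172 - \left(\frac{1}{6} - \frac{71}{18}\right) = -172 - - \frac{34}{9} = -172 + \frac{34}{9} = - \frac{1514}{9}$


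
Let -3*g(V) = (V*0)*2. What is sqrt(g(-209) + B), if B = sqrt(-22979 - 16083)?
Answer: 39062**(1/4)*sqrt(I) ≈ 9.9409 + 9.9409*I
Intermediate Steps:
B = I*sqrt(39062) (B = sqrt(-39062) = I*sqrt(39062) ≈ 197.64*I)
g(V) = 0 (g(V) = -V*0*2/3 = -0*2 = -1/3*0 = 0)
sqrt(g(-209) + B) = sqrt(0 + I*sqrt(39062)) = sqrt(I*sqrt(39062)) = 39062**(1/4)*sqrt(I)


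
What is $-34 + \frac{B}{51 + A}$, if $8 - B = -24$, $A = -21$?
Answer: $- \frac{494}{15} \approx -32.933$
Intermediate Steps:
$B = 32$ ($B = 8 - -24 = 8 + 24 = 32$)
$-34 + \frac{B}{51 + A} = -34 + \frac{32}{51 - 21} = -34 + \frac{32}{30} = -34 + 32 \cdot \frac{1}{30} = -34 + \frac{16}{15} = - \frac{494}{15}$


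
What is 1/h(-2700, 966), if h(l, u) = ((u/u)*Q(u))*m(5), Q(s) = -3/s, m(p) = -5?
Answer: 322/5 ≈ 64.400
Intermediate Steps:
h(l, u) = 15/u (h(l, u) = ((u/u)*(-3/u))*(-5) = (1*(-3/u))*(-5) = -3/u*(-5) = 15/u)
1/h(-2700, 966) = 1/(15/966) = 1/(15*(1/966)) = 1/(5/322) = 322/5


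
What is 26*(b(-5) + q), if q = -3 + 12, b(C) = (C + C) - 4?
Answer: -130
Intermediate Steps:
b(C) = -4 + 2*C (b(C) = 2*C - 4 = -4 + 2*C)
q = 9
26*(b(-5) + q) = 26*((-4 + 2*(-5)) + 9) = 26*((-4 - 10) + 9) = 26*(-14 + 9) = 26*(-5) = -130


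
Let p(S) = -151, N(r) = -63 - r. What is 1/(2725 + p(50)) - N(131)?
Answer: 499357/2574 ≈ 194.00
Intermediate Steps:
1/(2725 + p(50)) - N(131) = 1/(2725 - 151) - (-63 - 1*131) = 1/2574 - (-63 - 131) = 1/2574 - 1*(-194) = 1/2574 + 194 = 499357/2574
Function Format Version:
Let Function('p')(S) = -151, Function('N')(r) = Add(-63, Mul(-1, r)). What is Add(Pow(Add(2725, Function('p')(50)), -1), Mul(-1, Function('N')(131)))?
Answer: Rational(499357, 2574) ≈ 194.00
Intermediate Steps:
Add(Pow(Add(2725, Function('p')(50)), -1), Mul(-1, Function('N')(131))) = Add(Pow(Add(2725, -151), -1), Mul(-1, Add(-63, Mul(-1, 131)))) = Add(Pow(2574, -1), Mul(-1, Add(-63, -131))) = Add(Rational(1, 2574), Mul(-1, -194)) = Add(Rational(1, 2574), 194) = Rational(499357, 2574)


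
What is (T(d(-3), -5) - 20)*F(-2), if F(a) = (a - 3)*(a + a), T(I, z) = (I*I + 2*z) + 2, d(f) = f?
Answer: -380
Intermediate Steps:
T(I, z) = 2 + I² + 2*z (T(I, z) = (I² + 2*z) + 2 = 2 + I² + 2*z)
F(a) = 2*a*(-3 + a) (F(a) = (-3 + a)*(2*a) = 2*a*(-3 + a))
(T(d(-3), -5) - 20)*F(-2) = ((2 + (-3)² + 2*(-5)) - 20)*(2*(-2)*(-3 - 2)) = ((2 + 9 - 10) - 20)*(2*(-2)*(-5)) = (1 - 20)*20 = -19*20 = -380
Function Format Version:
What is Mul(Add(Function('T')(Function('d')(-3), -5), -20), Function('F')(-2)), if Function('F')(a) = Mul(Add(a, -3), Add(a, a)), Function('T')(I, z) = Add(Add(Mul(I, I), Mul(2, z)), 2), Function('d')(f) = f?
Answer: -380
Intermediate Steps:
Function('T')(I, z) = Add(2, Pow(I, 2), Mul(2, z)) (Function('T')(I, z) = Add(Add(Pow(I, 2), Mul(2, z)), 2) = Add(2, Pow(I, 2), Mul(2, z)))
Function('F')(a) = Mul(2, a, Add(-3, a)) (Function('F')(a) = Mul(Add(-3, a), Mul(2, a)) = Mul(2, a, Add(-3, a)))
Mul(Add(Function('T')(Function('d')(-3), -5), -20), Function('F')(-2)) = Mul(Add(Add(2, Pow(-3, 2), Mul(2, -5)), -20), Mul(2, -2, Add(-3, -2))) = Mul(Add(Add(2, 9, -10), -20), Mul(2, -2, -5)) = Mul(Add(1, -20), 20) = Mul(-19, 20) = -380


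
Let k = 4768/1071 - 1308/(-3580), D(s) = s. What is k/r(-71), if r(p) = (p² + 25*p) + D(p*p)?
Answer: 4617577/7962633315 ≈ 0.00057991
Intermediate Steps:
k = 4617577/958545 (k = 4768*(1/1071) - 1308*(-1/3580) = 4768/1071 + 327/895 = 4617577/958545 ≈ 4.8173)
r(p) = 2*p² + 25*p (r(p) = (p² + 25*p) + p*p = (p² + 25*p) + p² = 2*p² + 25*p)
k/r(-71) = 4617577/(958545*((-71*(25 + 2*(-71))))) = 4617577/(958545*((-71*(25 - 142)))) = 4617577/(958545*((-71*(-117)))) = (4617577/958545)/8307 = (4617577/958545)*(1/8307) = 4617577/7962633315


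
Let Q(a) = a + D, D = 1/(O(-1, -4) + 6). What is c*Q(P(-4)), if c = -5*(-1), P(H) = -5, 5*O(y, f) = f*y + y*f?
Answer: -925/38 ≈ -24.342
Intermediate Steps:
O(y, f) = 2*f*y/5 (O(y, f) = (f*y + y*f)/5 = (f*y + f*y)/5 = (2*f*y)/5 = 2*f*y/5)
D = 5/38 (D = 1/((2/5)*(-4)*(-1) + 6) = 1/(8/5 + 6) = 1/(38/5) = 5/38 ≈ 0.13158)
c = 5
Q(a) = 5/38 + a (Q(a) = a + 5/38 = 5/38 + a)
c*Q(P(-4)) = 5*(5/38 - 5) = 5*(-185/38) = -925/38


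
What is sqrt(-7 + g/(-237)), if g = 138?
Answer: I*sqrt(47321)/79 ≈ 2.7536*I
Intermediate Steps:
sqrt(-7 + g/(-237)) = sqrt(-7 + 138/(-237)) = sqrt(-7 + 138*(-1/237)) = sqrt(-7 - 46/79) = sqrt(-599/79) = I*sqrt(47321)/79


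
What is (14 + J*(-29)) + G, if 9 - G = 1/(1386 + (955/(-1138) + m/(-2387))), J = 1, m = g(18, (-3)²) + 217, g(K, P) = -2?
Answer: -22577203172/3762414461 ≈ -6.0007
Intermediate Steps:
m = 215 (m = -2 + 217 = 215)
G = 33859013743/3762414461 (G = 9 - 1/(1386 + (955/(-1138) + 215/(-2387))) = 9 - 1/(1386 + (955*(-1/1138) + 215*(-1/2387))) = 9 - 1/(1386 + (-955/1138 - 215/2387)) = 9 - 1/(1386 - 2524255/2716406) = 9 - 1/3762414461/2716406 = 9 - 1*2716406/3762414461 = 9 - 2716406/3762414461 = 33859013743/3762414461 ≈ 8.9993)
(14 + J*(-29)) + G = (14 + 1*(-29)) + 33859013743/3762414461 = (14 - 29) + 33859013743/3762414461 = -15 + 33859013743/3762414461 = -22577203172/3762414461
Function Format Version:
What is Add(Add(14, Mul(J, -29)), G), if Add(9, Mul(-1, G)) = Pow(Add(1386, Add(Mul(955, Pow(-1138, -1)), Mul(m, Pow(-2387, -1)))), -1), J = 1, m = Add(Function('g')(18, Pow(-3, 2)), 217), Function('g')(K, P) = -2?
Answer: Rational(-22577203172, 3762414461) ≈ -6.0007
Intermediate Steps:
m = 215 (m = Add(-2, 217) = 215)
G = Rational(33859013743, 3762414461) (G = Add(9, Mul(-1, Pow(Add(1386, Add(Mul(955, Pow(-1138, -1)), Mul(215, Pow(-2387, -1)))), -1))) = Add(9, Mul(-1, Pow(Add(1386, Add(Mul(955, Rational(-1, 1138)), Mul(215, Rational(-1, 2387)))), -1))) = Add(9, Mul(-1, Pow(Add(1386, Add(Rational(-955, 1138), Rational(-215, 2387))), -1))) = Add(9, Mul(-1, Pow(Add(1386, Rational(-2524255, 2716406)), -1))) = Add(9, Mul(-1, Pow(Rational(3762414461, 2716406), -1))) = Add(9, Mul(-1, Rational(2716406, 3762414461))) = Add(9, Rational(-2716406, 3762414461)) = Rational(33859013743, 3762414461) ≈ 8.9993)
Add(Add(14, Mul(J, -29)), G) = Add(Add(14, Mul(1, -29)), Rational(33859013743, 3762414461)) = Add(Add(14, -29), Rational(33859013743, 3762414461)) = Add(-15, Rational(33859013743, 3762414461)) = Rational(-22577203172, 3762414461)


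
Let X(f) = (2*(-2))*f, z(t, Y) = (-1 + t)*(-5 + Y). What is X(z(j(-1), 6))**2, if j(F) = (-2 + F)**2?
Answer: 1024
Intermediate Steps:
X(f) = -4*f
X(z(j(-1), 6))**2 = (-4*(5 - 1*6 - 5*(-2 - 1)**2 + 6*(-2 - 1)**2))**2 = (-4*(5 - 6 - 5*(-3)**2 + 6*(-3)**2))**2 = (-4*(5 - 6 - 5*9 + 6*9))**2 = (-4*(5 - 6 - 45 + 54))**2 = (-4*8)**2 = (-32)**2 = 1024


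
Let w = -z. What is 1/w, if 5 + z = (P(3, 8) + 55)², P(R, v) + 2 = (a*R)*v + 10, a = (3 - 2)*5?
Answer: -1/33484 ≈ -2.9865e-5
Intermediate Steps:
a = 5 (a = 1*5 = 5)
P(R, v) = 8 + 5*R*v (P(R, v) = -2 + ((5*R)*v + 10) = -2 + (5*R*v + 10) = -2 + (10 + 5*R*v) = 8 + 5*R*v)
z = 33484 (z = -5 + ((8 + 5*3*8) + 55)² = -5 + ((8 + 120) + 55)² = -5 + (128 + 55)² = -5 + 183² = -5 + 33489 = 33484)
w = -33484 (w = -1*33484 = -33484)
1/w = 1/(-33484) = -1/33484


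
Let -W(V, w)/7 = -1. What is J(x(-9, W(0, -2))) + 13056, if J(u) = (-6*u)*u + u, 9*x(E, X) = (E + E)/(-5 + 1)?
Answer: 13055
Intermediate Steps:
W(V, w) = 7 (W(V, w) = -7*(-1) = 7)
x(E, X) = -E/18 (x(E, X) = ((E + E)/(-5 + 1))/9 = ((2*E)/(-4))/9 = ((2*E)*(-¼))/9 = (-E/2)/9 = -E/18)
J(u) = u - 6*u² (J(u) = -6*u² + u = u - 6*u²)
J(x(-9, W(0, -2))) + 13056 = (-1/18*(-9))*(1 - (-1)*(-9)/3) + 13056 = (1 - 6*½)/2 + 13056 = (1 - 3)/2 + 13056 = (½)*(-2) + 13056 = -1 + 13056 = 13055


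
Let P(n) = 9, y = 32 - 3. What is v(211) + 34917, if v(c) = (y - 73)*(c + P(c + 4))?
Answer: 25237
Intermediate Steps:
y = 29
v(c) = -396 - 44*c (v(c) = (29 - 73)*(c + 9) = -44*(9 + c) = -396 - 44*c)
v(211) + 34917 = (-396 - 44*211) + 34917 = (-396 - 9284) + 34917 = -9680 + 34917 = 25237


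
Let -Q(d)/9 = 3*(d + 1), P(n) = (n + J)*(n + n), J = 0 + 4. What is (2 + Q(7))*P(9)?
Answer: -50076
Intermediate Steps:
J = 4
P(n) = 2*n*(4 + n) (P(n) = (n + 4)*(n + n) = (4 + n)*(2*n) = 2*n*(4 + n))
Q(d) = -27 - 27*d (Q(d) = -27*(d + 1) = -27*(1 + d) = -9*(3 + 3*d) = -27 - 27*d)
(2 + Q(7))*P(9) = (2 + (-27 - 27*7))*(2*9*(4 + 9)) = (2 + (-27 - 189))*(2*9*13) = (2 - 216)*234 = -214*234 = -50076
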